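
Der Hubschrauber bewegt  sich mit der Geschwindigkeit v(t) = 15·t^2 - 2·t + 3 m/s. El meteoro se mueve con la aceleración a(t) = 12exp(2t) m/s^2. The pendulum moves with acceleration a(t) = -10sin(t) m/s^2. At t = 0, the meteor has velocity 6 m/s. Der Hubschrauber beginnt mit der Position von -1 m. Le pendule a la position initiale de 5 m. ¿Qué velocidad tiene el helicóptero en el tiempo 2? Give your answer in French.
En utilisant v(t) = 15·t^2 - 2·t + 3 et en substituant t = 2, nous trouvons v = 59.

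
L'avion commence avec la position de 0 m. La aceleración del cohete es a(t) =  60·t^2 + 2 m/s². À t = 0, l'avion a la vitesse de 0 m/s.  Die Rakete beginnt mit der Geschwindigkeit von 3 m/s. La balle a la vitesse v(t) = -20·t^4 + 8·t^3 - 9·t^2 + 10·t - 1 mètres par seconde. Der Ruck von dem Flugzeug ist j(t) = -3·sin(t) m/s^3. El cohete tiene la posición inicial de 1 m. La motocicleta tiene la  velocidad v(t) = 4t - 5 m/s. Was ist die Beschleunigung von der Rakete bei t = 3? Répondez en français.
En utilisant a(t) = 60·t^2 + 2 et en substituant t = 3, nous trouvons a = 542.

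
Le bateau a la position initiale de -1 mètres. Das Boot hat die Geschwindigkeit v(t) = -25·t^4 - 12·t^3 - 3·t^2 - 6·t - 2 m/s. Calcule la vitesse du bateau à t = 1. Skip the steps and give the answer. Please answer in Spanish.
v(1) = -48.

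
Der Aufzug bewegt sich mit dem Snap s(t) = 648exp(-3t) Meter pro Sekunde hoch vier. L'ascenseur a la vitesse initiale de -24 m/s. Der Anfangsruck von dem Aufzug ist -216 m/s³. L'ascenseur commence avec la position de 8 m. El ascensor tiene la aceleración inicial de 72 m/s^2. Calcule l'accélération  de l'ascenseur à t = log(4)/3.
En partant du snap s(t) = 648·exp(-3·t), nous prenons 2 intégrales. En prenant ∫s(t)dt et en appliquant j(0) = -216, nous trouvons j(t) = -216·exp(-3·t). En prenant ∫j(t)dt et en appliquant a(0) = 72, nous trouvons a(t) = 72·exp(-3·t). De l'équation de l'accélération a(t) = 72·exp(-3·t), nous substituons t = log(4)/3 pour obtenir a = 18.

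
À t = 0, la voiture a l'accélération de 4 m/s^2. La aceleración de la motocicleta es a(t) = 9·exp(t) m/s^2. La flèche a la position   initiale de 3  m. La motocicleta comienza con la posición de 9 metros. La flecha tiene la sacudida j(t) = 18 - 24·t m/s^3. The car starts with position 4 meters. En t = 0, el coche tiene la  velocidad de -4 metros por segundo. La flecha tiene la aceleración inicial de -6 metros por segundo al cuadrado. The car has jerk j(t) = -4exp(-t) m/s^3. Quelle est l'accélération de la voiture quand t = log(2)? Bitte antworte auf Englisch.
Starting from jerk j(t) = -4·exp(-t), we take 1 integral. Integrating jerk and using the initial condition a(0) = 4, we get a(t) = 4·exp(-t). Using a(t) = 4·exp(-t) and substituting t = log(2), we find a = 2.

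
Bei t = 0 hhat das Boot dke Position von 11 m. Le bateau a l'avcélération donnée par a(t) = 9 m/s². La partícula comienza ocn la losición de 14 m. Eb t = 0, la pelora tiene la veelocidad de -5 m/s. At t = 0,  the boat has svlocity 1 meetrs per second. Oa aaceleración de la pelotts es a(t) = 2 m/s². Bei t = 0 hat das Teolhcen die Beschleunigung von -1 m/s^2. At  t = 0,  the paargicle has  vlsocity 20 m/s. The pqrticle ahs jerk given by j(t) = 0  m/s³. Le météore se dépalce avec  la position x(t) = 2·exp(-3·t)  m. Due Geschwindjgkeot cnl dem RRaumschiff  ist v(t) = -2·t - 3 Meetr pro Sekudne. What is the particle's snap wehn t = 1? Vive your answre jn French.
En partant du jerk j(t) = 0, nous prenons 1 dérivée. En dérivant le jerk, nous obtenons le snap: s(t) = 0. De l'équation du snap s(t) = 0, nous substituons t = 1 pour obtenir s = 0.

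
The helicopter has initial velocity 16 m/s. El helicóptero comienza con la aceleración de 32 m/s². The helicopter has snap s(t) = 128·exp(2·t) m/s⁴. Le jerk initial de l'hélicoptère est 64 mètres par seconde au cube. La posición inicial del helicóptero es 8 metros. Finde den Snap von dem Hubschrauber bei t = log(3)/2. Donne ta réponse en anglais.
We have snap s(t) = 128·exp(2·t). Substituting t = log(3)/2: s(log(3)/2) = 384.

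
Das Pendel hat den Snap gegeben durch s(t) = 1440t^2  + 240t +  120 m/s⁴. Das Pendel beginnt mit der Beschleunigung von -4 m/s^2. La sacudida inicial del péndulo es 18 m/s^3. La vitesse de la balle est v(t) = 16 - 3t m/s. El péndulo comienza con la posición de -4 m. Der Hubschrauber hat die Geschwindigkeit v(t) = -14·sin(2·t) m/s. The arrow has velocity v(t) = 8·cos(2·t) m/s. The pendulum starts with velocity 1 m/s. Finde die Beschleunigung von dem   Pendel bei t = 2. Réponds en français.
En partant du snap s(t) = 1440·t^2 + 240·t + 120, nous prenons 2 primitives. En intégrant le snap et en utilisant la condition initiale j(0) = 18, nous obtenons j(t) = 480·t^3 + 120·t^2 + 120·t + 18. En intégrant le jerk et en utilisant la condition initiale a(0) = -4, nous obtenons a(t) = 120·t^4 + 40·t^3 + 60·t^2 + 18·t - 4. En utilisant a(t) = 120·t^4 + 40·t^3 + 60·t^2 + 18·t - 4 et en substituant t = 2, nous trouvons a = 2512.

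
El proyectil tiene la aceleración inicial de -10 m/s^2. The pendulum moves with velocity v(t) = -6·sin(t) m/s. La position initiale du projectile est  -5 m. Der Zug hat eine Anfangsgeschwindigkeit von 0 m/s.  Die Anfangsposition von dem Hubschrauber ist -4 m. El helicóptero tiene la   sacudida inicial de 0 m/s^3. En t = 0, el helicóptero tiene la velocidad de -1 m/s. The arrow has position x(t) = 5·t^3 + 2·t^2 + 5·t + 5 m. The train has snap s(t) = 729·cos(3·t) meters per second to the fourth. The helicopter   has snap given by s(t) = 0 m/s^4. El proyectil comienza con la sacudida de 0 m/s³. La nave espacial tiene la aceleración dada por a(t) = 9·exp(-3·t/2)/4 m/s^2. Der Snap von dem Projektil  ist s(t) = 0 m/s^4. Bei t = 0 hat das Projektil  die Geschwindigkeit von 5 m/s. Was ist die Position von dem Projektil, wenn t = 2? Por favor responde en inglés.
We must find the antiderivative of our snap equation s(t) = 0 4 times. The integral of snap, with j(0) = 0, gives jerk: j(t) = 0. Integrating jerk and using the initial condition a(0) = -10, we get a(t) = -10. The antiderivative of acceleration, with v(0) = 5, gives velocity: v(t) = 5 - 10·t. Finding the antiderivative of v(t) and using x(0) = -5: x(t) = -5·t^2 + 5·t - 5. From the given position equation x(t) = -5·t^2 + 5·t - 5, we substitute t = 2 to get x = -15.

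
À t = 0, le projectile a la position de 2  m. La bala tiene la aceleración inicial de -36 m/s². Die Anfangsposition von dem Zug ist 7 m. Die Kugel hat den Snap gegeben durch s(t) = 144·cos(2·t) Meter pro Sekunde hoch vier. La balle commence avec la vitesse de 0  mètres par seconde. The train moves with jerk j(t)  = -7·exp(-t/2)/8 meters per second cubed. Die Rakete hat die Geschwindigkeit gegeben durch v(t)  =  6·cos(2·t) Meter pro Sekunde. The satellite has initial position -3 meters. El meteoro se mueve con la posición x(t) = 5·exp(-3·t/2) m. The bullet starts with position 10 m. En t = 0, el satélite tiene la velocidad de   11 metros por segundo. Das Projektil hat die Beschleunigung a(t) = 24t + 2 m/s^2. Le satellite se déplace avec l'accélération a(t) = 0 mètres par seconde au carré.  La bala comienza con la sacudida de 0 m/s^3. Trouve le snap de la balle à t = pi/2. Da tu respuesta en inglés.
From the given snap equation s(t) = 144·cos(2·t), we substitute t = pi/2 to get s = -144.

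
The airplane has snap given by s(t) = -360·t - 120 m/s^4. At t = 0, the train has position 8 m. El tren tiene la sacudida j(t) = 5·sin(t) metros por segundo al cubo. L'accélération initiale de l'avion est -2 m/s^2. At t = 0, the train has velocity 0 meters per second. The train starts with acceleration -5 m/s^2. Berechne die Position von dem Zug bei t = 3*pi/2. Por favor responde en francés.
Pour résoudre ceci, nous devons prendre 3 primitives de notre équation du jerk j(t) = 5·sin(t). L'intégrale du jerk est l'accélération. En utilisant a(0) = -5, nous obtenons a(t) = -5·cos(t). En intégrant l'accélération et en utilisant la condition initiale v(0) = 0, nous obtenons v(t) = -5·sin(t). L'intégrale de la vitesse est la position. En utilisant x(0) = 8, nous obtenons x(t) = 5·cos(t) + 3. Nous avons la position x(t) = 5·cos(t) + 3. En substituant t = 3*pi/2: x(3*pi/2) = 3.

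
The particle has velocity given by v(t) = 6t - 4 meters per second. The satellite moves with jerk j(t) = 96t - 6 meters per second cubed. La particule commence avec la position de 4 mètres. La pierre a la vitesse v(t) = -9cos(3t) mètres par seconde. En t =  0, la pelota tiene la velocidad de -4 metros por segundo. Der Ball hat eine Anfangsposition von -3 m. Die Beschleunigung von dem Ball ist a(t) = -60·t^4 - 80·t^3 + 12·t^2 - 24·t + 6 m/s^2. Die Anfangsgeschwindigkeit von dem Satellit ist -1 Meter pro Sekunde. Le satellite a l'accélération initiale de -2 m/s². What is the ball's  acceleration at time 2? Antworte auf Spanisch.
Tenemos la aceleración a(t) = -60·t^4 - 80·t^3 + 12·t^2 - 24·t + 6. Sustituyendo t = 2: a(2) = -1594.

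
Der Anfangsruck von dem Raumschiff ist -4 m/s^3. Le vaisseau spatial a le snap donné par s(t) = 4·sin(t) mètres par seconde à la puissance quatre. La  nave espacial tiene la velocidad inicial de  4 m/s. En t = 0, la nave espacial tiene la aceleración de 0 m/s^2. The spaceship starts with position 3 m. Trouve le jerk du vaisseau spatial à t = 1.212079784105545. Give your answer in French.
En partant du snap s(t) = 4·sin(t), nous prenons 1 intégrale. L'intégrale du snap est le jerk. En utilisant j(0) = -4, nous obtenons j(t) = -4·cos(t). De l'équation du jerk j(t) = -4·cos(t), nous substituons t = 1.212079784105545 pour obtenir j = -1.40429103936179.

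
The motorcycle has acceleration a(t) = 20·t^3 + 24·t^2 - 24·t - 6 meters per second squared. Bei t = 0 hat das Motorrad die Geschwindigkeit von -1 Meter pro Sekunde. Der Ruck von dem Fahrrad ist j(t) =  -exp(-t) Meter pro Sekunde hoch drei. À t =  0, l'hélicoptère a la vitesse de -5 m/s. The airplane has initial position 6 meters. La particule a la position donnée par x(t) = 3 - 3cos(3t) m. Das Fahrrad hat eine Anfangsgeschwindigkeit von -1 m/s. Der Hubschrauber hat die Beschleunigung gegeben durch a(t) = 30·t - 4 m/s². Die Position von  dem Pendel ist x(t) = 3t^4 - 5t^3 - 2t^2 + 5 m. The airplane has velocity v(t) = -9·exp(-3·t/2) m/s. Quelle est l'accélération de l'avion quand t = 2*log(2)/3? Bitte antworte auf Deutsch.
Ausgehend von der Geschwindigkeit v(t) = -9·exp(-3·t/2), nehmen wir 1 Ableitung. Mit d/dt von v(t) finden wir a(t) = 27·exp(-3·t/2)/2. Mit a(t) = 27·exp(-3·t/2)/2 und Einsetzen von t = 2*log(2)/3, finden wir a = 27/4.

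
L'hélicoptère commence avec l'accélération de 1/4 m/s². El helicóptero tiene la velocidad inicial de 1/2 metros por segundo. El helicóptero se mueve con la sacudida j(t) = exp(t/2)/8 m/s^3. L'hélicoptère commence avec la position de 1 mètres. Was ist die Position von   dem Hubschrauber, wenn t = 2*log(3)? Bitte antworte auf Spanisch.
Debemos encontrar la integral de nuestra ecuación de la sacudida j(t) = exp(t/2)/8 3 veces. Tomando ∫j(t)dt y aplicando a(0) = 1/4, encontramos a(t) = exp(t/2)/4. Integrando la aceleración y usando la condición inicial v(0) = 1/2, obtenemos v(t) = exp(t/2)/2. Tomando ∫v(t)dt y aplicando x(0) = 1, encontramos x(t) = exp(t/2). De la ecuación de la posición x(t) = exp(t/2), sustituimos t = 2*log(3) para obtener x = 3.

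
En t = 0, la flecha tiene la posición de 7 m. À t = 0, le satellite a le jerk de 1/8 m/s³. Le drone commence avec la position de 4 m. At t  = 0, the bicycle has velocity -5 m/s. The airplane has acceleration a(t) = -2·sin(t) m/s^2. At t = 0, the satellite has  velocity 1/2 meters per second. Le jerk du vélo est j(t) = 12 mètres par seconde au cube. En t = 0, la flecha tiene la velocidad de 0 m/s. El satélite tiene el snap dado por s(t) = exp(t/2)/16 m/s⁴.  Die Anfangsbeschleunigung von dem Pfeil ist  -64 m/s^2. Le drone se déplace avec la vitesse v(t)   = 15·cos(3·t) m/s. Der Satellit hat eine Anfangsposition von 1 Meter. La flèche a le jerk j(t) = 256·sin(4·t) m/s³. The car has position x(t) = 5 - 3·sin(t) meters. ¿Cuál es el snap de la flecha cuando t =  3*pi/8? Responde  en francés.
Pour résoudre ceci, nous devons prendre 1 dérivée de notre équation du jerk j(t) = 256·sin(4·t). En dérivant le jerk, nous obtenons le snap: s(t) = 1024·cos(4·t). Nous avons le snap s(t) = 1024·cos(4·t). En substituant t = 3*pi/8: s(3*pi/8) = 0.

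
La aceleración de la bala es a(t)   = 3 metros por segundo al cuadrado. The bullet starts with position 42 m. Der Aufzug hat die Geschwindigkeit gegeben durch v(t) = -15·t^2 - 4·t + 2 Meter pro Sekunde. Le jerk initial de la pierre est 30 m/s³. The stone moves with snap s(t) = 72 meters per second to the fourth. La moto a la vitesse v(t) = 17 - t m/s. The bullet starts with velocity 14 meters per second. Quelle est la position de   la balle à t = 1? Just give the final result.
x(1) = 115/2.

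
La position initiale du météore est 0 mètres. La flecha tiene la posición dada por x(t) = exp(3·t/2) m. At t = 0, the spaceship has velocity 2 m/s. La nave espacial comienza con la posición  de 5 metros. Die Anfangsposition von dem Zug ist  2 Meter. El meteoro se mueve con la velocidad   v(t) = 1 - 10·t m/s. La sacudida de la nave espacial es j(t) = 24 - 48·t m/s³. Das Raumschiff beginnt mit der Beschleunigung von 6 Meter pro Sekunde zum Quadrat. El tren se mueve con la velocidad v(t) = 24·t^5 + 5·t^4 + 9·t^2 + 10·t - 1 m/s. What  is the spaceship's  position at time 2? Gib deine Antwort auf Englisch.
Starting from jerk j(t) = 24 - 48·t, we take 3 integrals. The antiderivative of jerk, with a(0) = 6, gives acceleration: a(t) = -24·t^2 + 24·t + 6. Integrating acceleration and using the initial condition v(0) = 2, we get v(t) = -8·t^3 + 12·t^2 + 6·t + 2. Taking ∫v(t)dt and applying x(0) = 5, we find x(t) = -2·t^4 + 4·t^3 + 3·t^2 + 2·t + 5. We have position x(t) = -2·t^4 + 4·t^3 + 3·t^2 + 2·t + 5. Substituting t = 2: x(2) = 21.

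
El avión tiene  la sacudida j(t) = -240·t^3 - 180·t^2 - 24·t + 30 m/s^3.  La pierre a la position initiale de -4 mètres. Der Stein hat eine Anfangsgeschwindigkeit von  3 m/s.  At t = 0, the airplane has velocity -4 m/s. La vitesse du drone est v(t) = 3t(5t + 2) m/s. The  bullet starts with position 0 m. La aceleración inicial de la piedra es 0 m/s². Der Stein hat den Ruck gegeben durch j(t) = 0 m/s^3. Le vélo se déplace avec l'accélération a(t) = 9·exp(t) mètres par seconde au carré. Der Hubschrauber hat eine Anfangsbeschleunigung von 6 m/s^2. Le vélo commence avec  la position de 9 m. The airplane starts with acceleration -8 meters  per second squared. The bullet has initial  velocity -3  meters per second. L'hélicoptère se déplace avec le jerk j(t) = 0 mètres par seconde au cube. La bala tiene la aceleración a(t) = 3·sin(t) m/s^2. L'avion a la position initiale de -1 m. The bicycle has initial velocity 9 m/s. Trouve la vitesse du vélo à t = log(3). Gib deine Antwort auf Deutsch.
Ausgehend von der Beschleunigung a(t) = 9·exp(t), nehmen wir 1 Stammfunktion. Durch Integration von der Beschleunigung und Verwendung der Anfangsbedingung v(0) = 9, erhalten wir v(t) = 9·exp(t). Mit v(t) = 9·exp(t) und Einsetzen von t = log(3), finden wir v = 27.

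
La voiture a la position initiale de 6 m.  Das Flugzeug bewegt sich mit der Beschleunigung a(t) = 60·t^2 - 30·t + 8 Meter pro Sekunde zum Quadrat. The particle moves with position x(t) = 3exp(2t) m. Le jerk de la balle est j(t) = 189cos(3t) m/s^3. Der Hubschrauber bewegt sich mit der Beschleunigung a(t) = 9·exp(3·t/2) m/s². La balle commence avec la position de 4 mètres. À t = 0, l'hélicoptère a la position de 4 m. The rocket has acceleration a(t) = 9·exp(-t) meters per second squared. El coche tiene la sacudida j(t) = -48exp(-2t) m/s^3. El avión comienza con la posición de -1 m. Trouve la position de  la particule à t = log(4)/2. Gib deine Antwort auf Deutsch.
Wir haben die Position x(t) = 3·exp(2·t). Durch Einsetzen von t = log(4)/2: x(log(4)/2) = 12.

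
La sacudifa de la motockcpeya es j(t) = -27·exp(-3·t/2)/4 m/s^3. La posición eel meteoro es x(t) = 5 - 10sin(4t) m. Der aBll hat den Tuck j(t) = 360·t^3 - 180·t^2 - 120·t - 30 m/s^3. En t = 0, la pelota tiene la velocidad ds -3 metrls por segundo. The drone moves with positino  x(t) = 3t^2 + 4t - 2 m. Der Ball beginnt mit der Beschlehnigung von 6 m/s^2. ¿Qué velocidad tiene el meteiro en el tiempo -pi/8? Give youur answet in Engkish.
We must differentiate our position equation x(t) = 5 - 10·sin(4·t) 1 time. The derivative of position gives velocity: v(t) = -40·cos(4·t). Using v(t) = -40·cos(4·t) and substituting t = -pi/8, we find v = 0.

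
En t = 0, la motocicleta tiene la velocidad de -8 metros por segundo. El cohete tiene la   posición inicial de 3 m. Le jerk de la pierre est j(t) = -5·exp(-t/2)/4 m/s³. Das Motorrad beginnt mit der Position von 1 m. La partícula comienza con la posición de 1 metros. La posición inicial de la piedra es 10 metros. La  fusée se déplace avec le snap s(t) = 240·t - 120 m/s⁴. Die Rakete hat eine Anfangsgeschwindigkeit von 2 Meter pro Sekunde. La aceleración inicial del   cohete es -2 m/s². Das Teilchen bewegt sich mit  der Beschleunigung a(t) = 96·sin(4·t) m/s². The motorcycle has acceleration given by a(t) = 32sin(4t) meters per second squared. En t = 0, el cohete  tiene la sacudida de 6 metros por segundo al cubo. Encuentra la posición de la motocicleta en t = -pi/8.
Debemos encontrar la antiderivada de nuestra ecuación de la aceleración a(t) = 32·sin(4·t) 2 veces. Integrando la aceleración y usando la condición inicial v(0) = -8, obtenemos v(t) = -8·cos(4·t). La antiderivada de la velocidad, con x(0) = 1, da la posición: x(t) = 1 - 2·sin(4·t). De la ecuación de la posición x(t) = 1 - 2·sin(4·t), sustituimos t = -pi/8 para obtener x = 3.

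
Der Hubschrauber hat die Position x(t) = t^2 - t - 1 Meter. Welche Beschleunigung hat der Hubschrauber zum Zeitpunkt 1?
Ausgehend von der Position x(t) = t^2 - t - 1, nehmen wir 2 Ableitungen. Die Ableitung von der Position ergibt die Geschwindigkeit: v(t) = 2·t - 1. Durch Ableiten von der Geschwindigkeit erhalten wir die Beschleunigung: a(t) = 2. Mit a(t) = 2 und Einsetzen von t = 1, finden wir a = 2.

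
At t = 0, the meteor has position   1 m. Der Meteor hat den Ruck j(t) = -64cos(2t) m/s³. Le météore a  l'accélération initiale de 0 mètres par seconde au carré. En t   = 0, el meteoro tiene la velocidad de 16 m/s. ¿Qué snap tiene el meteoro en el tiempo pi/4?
Partiendo de la sacudida j(t) = -64·cos(2·t), tomamos 1 derivada. La derivada de la sacudida da el snap: s(t) = 128·sin(2·t). Tenemos el snap s(t) = 128·sin(2·t). Sustituyendo t = pi/4: s(pi/4) = 128.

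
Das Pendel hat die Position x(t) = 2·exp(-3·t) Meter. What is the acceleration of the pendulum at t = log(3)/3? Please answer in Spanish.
Para resolver esto, necesitamos tomar 2 derivadas de nuestra ecuación de la posición x(t) = 2·exp(-3·t). La derivada de la posición da la velocidad: v(t) = -6·exp(-3·t). La derivada de la velocidad da la aceleración: a(t) = 18·exp(-3·t). Tenemos la aceleración a(t) = 18·exp(-3·t). Sustituyendo t = log(3)/3: a(log(3)/3) = 6.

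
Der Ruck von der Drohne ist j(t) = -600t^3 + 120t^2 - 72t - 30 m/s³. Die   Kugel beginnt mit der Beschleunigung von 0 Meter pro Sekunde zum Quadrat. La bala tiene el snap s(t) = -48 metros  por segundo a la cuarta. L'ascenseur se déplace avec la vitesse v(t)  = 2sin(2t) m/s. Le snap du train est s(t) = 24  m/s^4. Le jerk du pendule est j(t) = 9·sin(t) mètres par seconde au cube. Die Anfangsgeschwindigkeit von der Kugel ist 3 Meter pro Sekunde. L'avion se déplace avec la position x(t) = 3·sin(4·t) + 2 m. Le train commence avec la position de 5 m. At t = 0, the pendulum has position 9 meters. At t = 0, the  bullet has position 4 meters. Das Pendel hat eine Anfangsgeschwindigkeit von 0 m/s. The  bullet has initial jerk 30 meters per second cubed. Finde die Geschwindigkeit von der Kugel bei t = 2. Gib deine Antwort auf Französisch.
Nous devons trouver l'intégrale de notre équation du snap s(t) = -48 3 fois. L'intégrale du snap est le jerk. En utilisant j(0) = 30, nous obtenons j(t) = 30 - 48·t. En intégrant le jerk et en utilisant la condition initiale a(0) = 0, nous obtenons a(t) = 6·t·(5 - 4·t). La primitive de l'accélération, avec v(0) = 3, donne la vitesse: v(t) = -8·t^3 + 15·t^2 + 3. En utilisant v(t) = -8·t^3 + 15·t^2 + 3 et en substituant t = 2, nous trouvons v = -1.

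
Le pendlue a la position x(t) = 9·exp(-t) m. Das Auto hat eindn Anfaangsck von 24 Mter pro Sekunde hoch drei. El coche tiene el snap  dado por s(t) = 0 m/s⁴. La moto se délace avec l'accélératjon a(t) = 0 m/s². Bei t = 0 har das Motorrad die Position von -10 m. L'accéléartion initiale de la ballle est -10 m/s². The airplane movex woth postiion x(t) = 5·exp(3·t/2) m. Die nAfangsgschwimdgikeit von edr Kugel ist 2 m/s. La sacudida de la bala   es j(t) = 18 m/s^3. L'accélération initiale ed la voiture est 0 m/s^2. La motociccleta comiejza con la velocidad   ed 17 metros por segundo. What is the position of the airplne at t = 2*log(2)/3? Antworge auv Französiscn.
Nous avons la position x(t) = 5·exp(3·t/2). En substituant t = 2*log(2)/3: x(2*log(2)/3) = 10.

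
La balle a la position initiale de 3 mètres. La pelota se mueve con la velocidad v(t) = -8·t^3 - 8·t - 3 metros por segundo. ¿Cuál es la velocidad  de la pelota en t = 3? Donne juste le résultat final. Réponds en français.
v(3) = -243.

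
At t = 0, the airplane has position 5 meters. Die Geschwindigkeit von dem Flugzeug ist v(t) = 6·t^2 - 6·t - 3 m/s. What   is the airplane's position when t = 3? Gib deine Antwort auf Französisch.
Pour résoudre ceci, nous devons prendre 1 intégrale de notre équation de la vitesse v(t) = 6·t^2 - 6·t - 3. En intégrant la vitesse et en utilisant la condition initiale x(0) = 5, nous obtenons x(t) = 2·t^3 - 3·t^2 - 3·t + 5. Nous avons la position x(t) = 2·t^3 - 3·t^2 - 3·t + 5. En substituant t = 3: x(3) = 23.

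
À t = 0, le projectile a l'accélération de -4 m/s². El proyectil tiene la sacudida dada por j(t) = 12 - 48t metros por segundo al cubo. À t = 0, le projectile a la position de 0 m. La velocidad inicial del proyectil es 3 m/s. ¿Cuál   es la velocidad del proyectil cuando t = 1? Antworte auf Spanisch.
Partiendo de la sacudida j(t) = 12 - 48·t, tomamos 2 integrales. La antiderivada de la sacudida, con a(0) = -4, da la aceleración: a(t) = -24·t^2 + 12·t - 4. La antiderivada de la aceleración, con v(0) = 3, da la velocidad: v(t) = -8·t^3 + 6·t^2 - 4·t + 3. De la ecuación de la velocidad v(t) = -8·t^3 + 6·t^2 - 4·t + 3, sustituimos t = 1 para obtener v = -3.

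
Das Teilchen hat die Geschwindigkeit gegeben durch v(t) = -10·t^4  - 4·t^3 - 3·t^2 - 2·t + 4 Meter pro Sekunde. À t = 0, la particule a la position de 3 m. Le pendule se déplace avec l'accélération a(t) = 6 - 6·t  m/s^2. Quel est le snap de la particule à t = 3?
Pour résoudre ceci, nous devons prendre 3 dérivées de notre équation de la vitesse v(t) = -10·t^4 - 4·t^3 - 3·t^2 - 2·t + 4. En dérivant la vitesse, nous obtenons l'accélération: a(t) = -40·t^3 - 12·t^2 - 6·t - 2. La dérivée de l'accélération donne le jerk: j(t) = -120·t^2 - 24·t - 6. En dérivant le jerk, nous obtenons le snap: s(t) = -240·t - 24. Nous avons le snap s(t) = -240·t - 24. En substituant t = 3: s(3) = -744.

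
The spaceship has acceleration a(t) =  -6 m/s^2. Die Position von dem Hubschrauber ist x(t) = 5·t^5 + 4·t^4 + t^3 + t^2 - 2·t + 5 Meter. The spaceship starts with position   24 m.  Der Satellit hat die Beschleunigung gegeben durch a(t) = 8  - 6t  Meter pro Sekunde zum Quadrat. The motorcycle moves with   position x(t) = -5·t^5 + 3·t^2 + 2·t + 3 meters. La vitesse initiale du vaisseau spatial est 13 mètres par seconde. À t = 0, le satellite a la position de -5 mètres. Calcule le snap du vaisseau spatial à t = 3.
Pour résoudre ceci, nous devons prendre 2 dérivées de notre équation de l'accélération a(t) = -6. La dérivée de l'accélération donne le jerk: j(t) = 0. En dérivant le jerk, nous obtenons le snap: s(t) = 0. En utilisant s(t) = 0 et en substituant t = 3, nous trouvons s = 0.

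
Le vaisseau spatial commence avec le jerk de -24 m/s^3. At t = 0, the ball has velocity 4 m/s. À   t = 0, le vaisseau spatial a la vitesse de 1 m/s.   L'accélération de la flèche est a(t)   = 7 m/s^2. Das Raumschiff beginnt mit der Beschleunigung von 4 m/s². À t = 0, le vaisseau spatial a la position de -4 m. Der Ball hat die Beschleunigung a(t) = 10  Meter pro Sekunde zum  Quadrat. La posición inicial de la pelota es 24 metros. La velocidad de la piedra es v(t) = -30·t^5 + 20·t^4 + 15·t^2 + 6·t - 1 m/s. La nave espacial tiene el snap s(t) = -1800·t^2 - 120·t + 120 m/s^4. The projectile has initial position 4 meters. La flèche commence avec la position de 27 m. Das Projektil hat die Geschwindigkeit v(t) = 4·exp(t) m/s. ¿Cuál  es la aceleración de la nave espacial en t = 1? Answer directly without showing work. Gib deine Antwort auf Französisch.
La réponse est -130.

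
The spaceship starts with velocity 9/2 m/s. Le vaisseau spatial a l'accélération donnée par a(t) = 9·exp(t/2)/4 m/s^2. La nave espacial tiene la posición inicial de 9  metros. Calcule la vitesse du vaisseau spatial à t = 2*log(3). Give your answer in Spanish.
Para resolver esto, necesitamos tomar 1 integral de nuestra ecuación de la aceleración a(t) = 9·exp(t/2)/4. La integral de la aceleración, con v(0) = 9/2, da la velocidad: v(t) = 9·exp(t/2)/2. Tenemos la velocidad v(t) = 9·exp(t/2)/2. Sustituyendo t = 2*log(3): v(2*log(3)) = 27/2.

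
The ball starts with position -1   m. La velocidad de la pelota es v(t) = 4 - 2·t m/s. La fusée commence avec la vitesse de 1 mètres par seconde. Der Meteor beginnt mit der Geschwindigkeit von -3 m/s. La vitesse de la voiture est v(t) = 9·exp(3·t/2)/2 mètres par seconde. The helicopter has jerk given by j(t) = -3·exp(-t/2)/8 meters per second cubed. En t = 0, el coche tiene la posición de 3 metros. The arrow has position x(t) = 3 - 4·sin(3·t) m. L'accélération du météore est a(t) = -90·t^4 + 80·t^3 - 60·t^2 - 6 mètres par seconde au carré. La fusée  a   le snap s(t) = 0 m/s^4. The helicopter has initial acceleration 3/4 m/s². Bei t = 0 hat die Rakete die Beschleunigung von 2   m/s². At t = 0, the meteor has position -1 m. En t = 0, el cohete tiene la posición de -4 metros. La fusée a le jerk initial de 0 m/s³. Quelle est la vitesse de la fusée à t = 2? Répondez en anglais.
We must find the integral of our snap equation s(t) = 0 3 times. Taking ∫s(t)dt and applying j(0) = 0, we find j(t) = 0. Finding the antiderivative of j(t) and using a(0) = 2: a(t) = 2. Integrating acceleration and using the initial condition v(0) = 1, we get v(t) = 2·t + 1. We have velocity v(t) = 2·t + 1. Substituting t = 2: v(2) = 5.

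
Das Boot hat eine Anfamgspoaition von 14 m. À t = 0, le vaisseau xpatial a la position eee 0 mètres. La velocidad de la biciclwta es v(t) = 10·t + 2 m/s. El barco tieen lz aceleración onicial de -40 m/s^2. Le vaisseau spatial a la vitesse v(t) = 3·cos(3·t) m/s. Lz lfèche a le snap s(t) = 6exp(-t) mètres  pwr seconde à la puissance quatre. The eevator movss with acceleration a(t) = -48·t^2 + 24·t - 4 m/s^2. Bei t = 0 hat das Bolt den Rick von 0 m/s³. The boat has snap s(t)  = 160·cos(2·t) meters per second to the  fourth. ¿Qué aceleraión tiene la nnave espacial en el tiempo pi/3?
Debemos derivar nuestra ecuación de la velocidad v(t) = 3·cos(3·t) 1 vez. Derivando la velocidad, obtenemos la aceleración: a(t) = -9·sin(3·t). De la ecuación de la aceleración a(t) = -9·sin(3·t), sustituimos t = pi/3 para obtener a = 0.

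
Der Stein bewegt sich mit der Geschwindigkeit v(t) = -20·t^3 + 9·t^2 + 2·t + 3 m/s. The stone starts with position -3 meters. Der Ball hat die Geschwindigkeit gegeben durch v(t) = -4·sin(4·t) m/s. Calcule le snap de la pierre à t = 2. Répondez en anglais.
Starting from velocity v(t) = -20·t^3 + 9·t^2 + 2·t + 3, we take 3 derivatives. Taking d/dt of v(t), we find a(t) = -60·t^2 + 18·t + 2. Differentiating acceleration, we get jerk: j(t) = 18 - 120·t. Taking d/dt of j(t), we find s(t) = -120. We have snap s(t) = -120. Substituting t = 2: s(2) = -120.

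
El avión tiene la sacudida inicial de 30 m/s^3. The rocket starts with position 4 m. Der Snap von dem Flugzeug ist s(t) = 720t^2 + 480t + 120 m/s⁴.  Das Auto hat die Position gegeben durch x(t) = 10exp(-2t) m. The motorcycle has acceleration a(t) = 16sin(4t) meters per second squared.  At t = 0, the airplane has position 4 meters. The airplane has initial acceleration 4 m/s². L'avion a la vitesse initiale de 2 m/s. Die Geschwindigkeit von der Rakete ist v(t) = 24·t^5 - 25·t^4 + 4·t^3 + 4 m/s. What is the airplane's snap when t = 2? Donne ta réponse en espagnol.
Tenemos el snap s(t) = 720·t^2 + 480·t + 120. Sustituyendo t = 2: s(2) = 3960.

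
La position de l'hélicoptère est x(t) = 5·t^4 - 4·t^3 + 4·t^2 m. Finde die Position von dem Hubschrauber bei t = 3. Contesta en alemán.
Aus der Gleichung für die Position x(t) = 5·t^4 - 4·t^3 + 4·t^2, setzen wir t = 3 ein und erhalten x = 333.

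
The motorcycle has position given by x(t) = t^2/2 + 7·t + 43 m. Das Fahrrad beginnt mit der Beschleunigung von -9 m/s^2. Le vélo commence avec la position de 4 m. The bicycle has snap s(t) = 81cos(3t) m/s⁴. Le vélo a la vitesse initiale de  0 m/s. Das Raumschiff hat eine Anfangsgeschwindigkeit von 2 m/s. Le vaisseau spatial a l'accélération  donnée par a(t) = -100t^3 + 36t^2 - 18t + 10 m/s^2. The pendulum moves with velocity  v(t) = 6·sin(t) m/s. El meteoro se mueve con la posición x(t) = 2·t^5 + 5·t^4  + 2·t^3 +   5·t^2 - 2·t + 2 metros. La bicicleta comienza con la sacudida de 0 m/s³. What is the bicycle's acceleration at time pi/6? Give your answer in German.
Ausgehend von dem Snap s(t) = 81·cos(3·t), nehmen wir 2 Stammfunktionen. Die Stammfunktion von dem Snap ist der Ruck. Mit j(0) = 0 erhalten wir j(t) = 27·sin(3·t). Mit ∫j(t)dt und Anwendung von a(0) = -9, finden wir a(t) = -9·cos(3·t). Aus der Gleichung für die Beschleunigung a(t) = -9·cos(3·t), setzen wir t = pi/6 ein und erhalten a = 0.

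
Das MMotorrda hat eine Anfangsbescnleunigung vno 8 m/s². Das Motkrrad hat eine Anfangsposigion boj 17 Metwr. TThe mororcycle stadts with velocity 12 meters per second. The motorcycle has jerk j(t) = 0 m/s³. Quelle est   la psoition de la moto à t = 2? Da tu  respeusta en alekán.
Wir müssen unsere Gleichung für den Ruck j(t) = 0 3-mal integrieren. Durch Integration von dem Ruck und Verwendung der Anfangsbedingung a(0) = 8, erhalten wir a(t) = 8. Mit ∫a(t)dt und Anwendung von v(0) = 12, finden wir v(t) = 8·t + 12. Mit ∫v(t)dt und Anwendung von x(0) = 17, finden wir x(t) = 4·t^2 + 12·t + 17. Aus der Gleichung für die Position x(t) = 4·t^2 + 12·t + 17, setzen wir t = 2 ein und erhalten x = 57.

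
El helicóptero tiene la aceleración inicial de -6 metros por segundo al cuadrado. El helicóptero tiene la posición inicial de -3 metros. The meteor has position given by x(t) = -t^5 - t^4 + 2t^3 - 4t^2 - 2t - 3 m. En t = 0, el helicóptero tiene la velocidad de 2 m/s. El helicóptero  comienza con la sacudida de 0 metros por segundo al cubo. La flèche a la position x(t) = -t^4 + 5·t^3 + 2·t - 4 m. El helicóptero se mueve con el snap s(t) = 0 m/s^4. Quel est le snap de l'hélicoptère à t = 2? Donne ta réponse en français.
De l'équation du snap s(t) = 0, nous substituons t = 2 pour obtenir s = 0.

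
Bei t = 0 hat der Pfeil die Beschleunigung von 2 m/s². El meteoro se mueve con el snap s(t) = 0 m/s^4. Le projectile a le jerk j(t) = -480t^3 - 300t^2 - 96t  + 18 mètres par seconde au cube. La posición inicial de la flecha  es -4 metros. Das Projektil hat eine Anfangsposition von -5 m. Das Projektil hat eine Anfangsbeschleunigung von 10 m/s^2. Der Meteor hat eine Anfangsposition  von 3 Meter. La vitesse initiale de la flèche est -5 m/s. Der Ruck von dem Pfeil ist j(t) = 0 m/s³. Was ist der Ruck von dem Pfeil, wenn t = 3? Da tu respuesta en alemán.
Aus der Gleichung für den Ruck j(t) = 0, setzen wir t = 3 ein und erhalten j = 0.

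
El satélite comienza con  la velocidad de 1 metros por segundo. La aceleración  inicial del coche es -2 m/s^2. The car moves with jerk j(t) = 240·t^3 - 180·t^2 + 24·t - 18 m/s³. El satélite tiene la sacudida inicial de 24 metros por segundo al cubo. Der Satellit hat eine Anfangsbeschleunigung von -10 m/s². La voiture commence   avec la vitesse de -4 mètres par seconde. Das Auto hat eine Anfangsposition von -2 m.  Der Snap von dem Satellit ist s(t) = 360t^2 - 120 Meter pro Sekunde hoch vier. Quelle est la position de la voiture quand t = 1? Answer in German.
Um dies zu lösen, müssen wir 3 Integrale unserer Gleichung für den Ruck j(t) = 240·t^3 - 180·t^2 + 24·t - 18 finden. Das Integral von dem Ruck ist die Beschleunigung. Mit a(0) = -2 erhalten wir a(t) = 60·t^4 - 60·t^3 + 12·t^2 - 18·t - 2. Die Stammfunktion von der Beschleunigung ist die Geschwindigkeit. Mit v(0) = -4 erhalten wir v(t) = 12·t^5 - 15·t^4 + 4·t^3 - 9·t^2 - 2·t - 4. Das Integral von der Geschwindigkeit, mit x(0) = -2, ergibt die Position: x(t) = 2·t^6 - 3·t^5 + t^4 - 3·t^3 - t^2 - 4·t - 2. Wir haben die Position x(t) = 2·t^6 - 3·t^5 + t^4 - 3·t^3 - t^2 - 4·t - 2. Durch Einsetzen von t = 1: x(1) = -10.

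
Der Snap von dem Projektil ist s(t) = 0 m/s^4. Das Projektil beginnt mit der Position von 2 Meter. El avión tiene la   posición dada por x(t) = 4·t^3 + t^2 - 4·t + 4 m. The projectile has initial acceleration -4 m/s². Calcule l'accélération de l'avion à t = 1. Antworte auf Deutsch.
Ausgehend von der Position x(t) = 4·t^3 + t^2 - 4·t + 4, nehmen wir 2 Ableitungen. Durch Ableiten von der Position erhalten wir die Geschwindigkeit: v(t) = 12·t^2 + 2·t - 4. Durch Ableiten von der Geschwindigkeit erhalten wir die Beschleunigung: a(t) = 24·t + 2. Wir haben die Beschleunigung a(t) = 24·t + 2. Durch Einsetzen von t = 1: a(1) = 26.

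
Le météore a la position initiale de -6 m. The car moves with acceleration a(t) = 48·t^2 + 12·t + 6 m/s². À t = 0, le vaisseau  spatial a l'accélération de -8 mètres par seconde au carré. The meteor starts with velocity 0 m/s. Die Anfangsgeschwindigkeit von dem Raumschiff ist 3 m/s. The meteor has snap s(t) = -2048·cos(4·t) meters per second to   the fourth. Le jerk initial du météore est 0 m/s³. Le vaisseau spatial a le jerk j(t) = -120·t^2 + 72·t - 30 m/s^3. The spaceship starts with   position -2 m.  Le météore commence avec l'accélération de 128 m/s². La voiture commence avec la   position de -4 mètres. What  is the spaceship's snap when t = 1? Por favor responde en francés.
En partant du jerk j(t) = -120·t^2 + 72·t - 30, nous prenons 1 dérivée. La dérivée du jerk donne le snap: s(t) = 72 - 240·t. Nous avons le snap s(t) = 72 - 240·t. En substituant t = 1: s(1) = -168.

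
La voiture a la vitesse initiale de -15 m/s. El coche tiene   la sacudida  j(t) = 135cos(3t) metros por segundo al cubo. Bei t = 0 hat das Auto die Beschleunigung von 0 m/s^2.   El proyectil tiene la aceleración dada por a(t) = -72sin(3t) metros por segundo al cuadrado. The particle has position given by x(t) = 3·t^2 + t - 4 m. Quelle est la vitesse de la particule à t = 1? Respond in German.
Um dies zu lösen, müssen wir 1 Ableitung unserer Gleichung für die Position x(t) = 3·t^2 + t - 4 nehmen. Mit d/dt von x(t) finden wir v(t) = 6·t + 1. Mit v(t) = 6·t + 1 und Einsetzen von t = 1, finden wir v = 7.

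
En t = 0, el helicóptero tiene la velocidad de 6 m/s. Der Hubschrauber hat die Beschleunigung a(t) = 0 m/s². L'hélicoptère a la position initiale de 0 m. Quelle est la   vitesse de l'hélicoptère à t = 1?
Pour résoudre ceci, nous devons prendre 1 primitive de notre équation de l'accélération a(t) = 0. L'intégrale de l'accélération, avec v(0) = 6, donne la vitesse: v(t) = 6. De l'équation de la vitesse v(t) = 6, nous substituons t = 1 pour obtenir v = 6.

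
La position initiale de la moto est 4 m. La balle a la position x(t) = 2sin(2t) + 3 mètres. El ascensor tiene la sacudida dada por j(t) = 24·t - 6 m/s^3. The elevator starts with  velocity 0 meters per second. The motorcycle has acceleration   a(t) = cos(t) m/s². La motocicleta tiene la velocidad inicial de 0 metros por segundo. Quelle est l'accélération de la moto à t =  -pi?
Nous avons l'accélération a(t) = cos(t). En substituant t = -pi: a(-pi) = -1.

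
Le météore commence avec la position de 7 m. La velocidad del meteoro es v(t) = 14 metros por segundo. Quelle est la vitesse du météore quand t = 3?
En utilisant v(t) = 14 et en substituant t = 3, nous trouvons v = 14.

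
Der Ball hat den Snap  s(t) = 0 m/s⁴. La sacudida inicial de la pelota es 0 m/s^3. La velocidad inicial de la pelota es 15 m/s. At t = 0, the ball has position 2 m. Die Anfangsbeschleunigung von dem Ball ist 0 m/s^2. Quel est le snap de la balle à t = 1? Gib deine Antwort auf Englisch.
Using s(t) = 0 and substituting t = 1, we find s = 0.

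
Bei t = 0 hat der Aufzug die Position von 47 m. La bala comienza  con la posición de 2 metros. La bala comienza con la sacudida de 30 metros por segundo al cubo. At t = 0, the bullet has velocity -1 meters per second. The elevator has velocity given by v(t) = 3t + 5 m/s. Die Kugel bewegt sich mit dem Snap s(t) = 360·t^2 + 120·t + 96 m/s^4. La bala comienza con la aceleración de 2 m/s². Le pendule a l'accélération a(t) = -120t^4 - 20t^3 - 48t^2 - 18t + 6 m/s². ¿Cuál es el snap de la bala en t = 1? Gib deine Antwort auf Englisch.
From the given snap equation s(t) = 360·t^2 + 120·t + 96, we substitute t = 1 to get s = 576.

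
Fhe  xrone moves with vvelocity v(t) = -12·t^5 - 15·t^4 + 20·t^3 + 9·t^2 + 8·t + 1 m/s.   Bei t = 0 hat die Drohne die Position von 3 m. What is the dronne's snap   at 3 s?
We must differentiate our velocity equation v(t) = -12·t^5 - 15·t^4 + 20·t^3 + 9·t^2 + 8·t + 1 3 times. The derivative of velocity gives acceleration: a(t) = -60·t^4 - 60·t^3 + 60·t^2 + 18·t + 8. Differentiating acceleration, we get jerk: j(t) = -240·t^3 - 180·t^2 + 120·t + 18. The derivative of jerk gives snap: s(t) = -720·t^2 - 360·t + 120. We have snap s(t) = -720·t^2 - 360·t + 120. Substituting t = 3: s(3) = -7440.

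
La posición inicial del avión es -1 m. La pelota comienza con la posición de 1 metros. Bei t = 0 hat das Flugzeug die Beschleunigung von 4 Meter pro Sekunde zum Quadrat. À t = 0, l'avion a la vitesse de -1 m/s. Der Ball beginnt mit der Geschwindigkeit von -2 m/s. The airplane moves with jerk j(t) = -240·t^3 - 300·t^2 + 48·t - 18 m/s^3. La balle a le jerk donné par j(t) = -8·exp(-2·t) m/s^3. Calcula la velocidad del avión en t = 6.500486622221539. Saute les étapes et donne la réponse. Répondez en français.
À t = 6.500486622221539, v = -182084.741251257.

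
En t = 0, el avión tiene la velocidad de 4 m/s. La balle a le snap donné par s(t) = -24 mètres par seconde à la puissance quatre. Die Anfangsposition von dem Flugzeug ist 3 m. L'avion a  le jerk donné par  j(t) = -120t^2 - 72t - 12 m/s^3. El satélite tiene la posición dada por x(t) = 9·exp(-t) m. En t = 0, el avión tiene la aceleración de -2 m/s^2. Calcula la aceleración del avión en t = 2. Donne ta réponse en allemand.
Wir müssen unsere Gleichung für den Ruck j(t) = -120·t^2 - 72·t - 12 1-mal integrieren. Das Integral von dem Ruck ist die Beschleunigung. Mit a(0) = -2 erhalten wir a(t) = -40·t^3 - 36·t^2 - 12·t - 2. Wir haben die Beschleunigung a(t) = -40·t^3 - 36·t^2 - 12·t - 2. Durch Einsetzen von t = 2: a(2) = -490.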